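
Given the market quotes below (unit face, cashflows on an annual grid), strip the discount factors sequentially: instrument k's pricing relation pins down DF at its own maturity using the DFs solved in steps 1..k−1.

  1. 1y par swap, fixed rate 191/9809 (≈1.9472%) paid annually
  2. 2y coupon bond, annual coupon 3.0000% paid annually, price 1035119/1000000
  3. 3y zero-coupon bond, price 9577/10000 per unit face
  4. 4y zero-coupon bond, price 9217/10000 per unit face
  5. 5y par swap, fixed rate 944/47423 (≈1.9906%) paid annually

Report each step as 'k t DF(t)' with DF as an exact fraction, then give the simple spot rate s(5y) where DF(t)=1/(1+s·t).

1 1 9809/10000
2 2 2441/2500
3 3 9577/10000
4 4 9217/10000
5 5 566/625
s(5y) = (1/(566/625) − 1)/(5) = 59/2830 ≈ 2.0848%

step 1 [1y] swap r/1=191/9809: DF=(1 − 191/9809·(0))/(1+191/9809) = 9809/10000 ≈ 0.980900
step 2 [2y] bond c/1=3/100: DF=(1035119/1000000 − 3/100·(0.980900))/(1+3/100) = 2441/2500 ≈ 0.976400
step 3 [3y] zero: DF = P = 9577/10000 ≈ 0.957700
step 4 [4y] zero: DF = P = 9217/10000 ≈ 0.921700
step 5 [5y] swap r/1=944/47423: DF=(1 − 944/47423·(0.980900+0.976400+0.957700+0.921700))/(1+944/47423) = 566/625 ≈ 0.905600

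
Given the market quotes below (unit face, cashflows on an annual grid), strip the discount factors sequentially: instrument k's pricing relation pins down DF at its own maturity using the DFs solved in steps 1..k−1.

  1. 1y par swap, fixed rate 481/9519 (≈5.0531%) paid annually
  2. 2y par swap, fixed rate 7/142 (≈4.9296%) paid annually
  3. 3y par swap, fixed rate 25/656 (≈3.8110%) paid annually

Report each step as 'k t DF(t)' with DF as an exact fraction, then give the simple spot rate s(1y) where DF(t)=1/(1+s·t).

step 1 [1y] swap r/1=481/9519: DF=(1 − 481/9519·(0))/(1+481/9519) = 9519/10000 ≈ 0.951900
step 2 [2y] swap r/1=7/142: DF=(1 − 7/142·(0.951900))/(1+7/142) = 9083/10000 ≈ 0.908300
step 3 [3y] swap r/1=25/656: DF=(1 − 25/656·(0.951900+0.908300))/(1+25/656) = 179/200 ≈ 0.895000

1 1 9519/10000
2 2 9083/10000
3 3 179/200
s(1y) = (1/(9519/10000) − 1)/(1) = 481/9519 ≈ 5.0531%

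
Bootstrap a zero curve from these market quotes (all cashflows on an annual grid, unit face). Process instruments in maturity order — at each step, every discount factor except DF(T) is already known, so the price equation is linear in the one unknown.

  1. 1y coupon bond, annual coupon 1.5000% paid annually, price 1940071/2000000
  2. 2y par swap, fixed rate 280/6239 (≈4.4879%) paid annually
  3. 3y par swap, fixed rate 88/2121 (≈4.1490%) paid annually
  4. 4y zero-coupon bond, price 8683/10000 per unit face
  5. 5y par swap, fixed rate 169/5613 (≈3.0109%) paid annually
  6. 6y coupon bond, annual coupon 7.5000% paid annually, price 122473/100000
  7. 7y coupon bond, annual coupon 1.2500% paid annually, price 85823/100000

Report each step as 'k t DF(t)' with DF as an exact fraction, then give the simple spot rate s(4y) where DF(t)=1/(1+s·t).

step 1 [1y] bond c/1=3/200: DF=(1940071/2000000 − 3/200·(0))/(1+3/200) = 9557/10000 ≈ 0.955700
step 2 [2y] swap r/1=280/6239: DF=(1 − 280/6239·(0.955700))/(1+280/6239) = 229/250 ≈ 0.916000
step 3 [3y] swap r/1=88/2121: DF=(1 − 88/2121·(0.955700+0.916000))/(1+88/2121) = 1107/1250 ≈ 0.885600
step 4 [4y] zero: DF = P = 8683/10000 ≈ 0.868300
step 5 [5y] swap r/1=169/5613: DF=(1 − 169/5613·(0.955700+0.916000+0.885600+0.868300))/(1+169/5613) = 1081/1250 ≈ 0.864800
step 6 [6y] bond c/1=3/40: DF=(122473/100000 − 3/40·(0.955700+0.916000+0.885600+0.868300+0.864800))/(1+3/40) = 413/500 ≈ 0.826000
step 7 [7y] bond c/1=1/80: DF=(85823/100000 − 1/80·(0.955700+0.916000+0.885600+0.868300+0.864800+0.826000))/(1+1/80) = 391/500 ≈ 0.782000

1 1 9557/10000
2 2 229/250
3 3 1107/1250
4 4 8683/10000
5 5 1081/1250
6 6 413/500
7 7 391/500
s(4y) = (1/(8683/10000) − 1)/(4) = 1317/34732 ≈ 3.7919%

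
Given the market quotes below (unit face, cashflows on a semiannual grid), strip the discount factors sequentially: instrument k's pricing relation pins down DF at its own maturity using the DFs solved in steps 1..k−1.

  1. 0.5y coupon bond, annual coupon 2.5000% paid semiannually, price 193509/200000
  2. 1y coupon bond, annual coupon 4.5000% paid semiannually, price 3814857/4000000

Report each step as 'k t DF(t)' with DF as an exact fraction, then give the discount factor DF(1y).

step 1 [0.5y] bond c/2=1/80: DF=(193509/200000 − 1/80·(0))/(1+1/80) = 2389/2500 ≈ 0.955600
step 2 [1y] bond c/2=9/400: DF=(3814857/4000000 − 9/400·(0.955600))/(1+9/400) = 9117/10000 ≈ 0.911700

1 1/2 2389/2500
2 1 9117/10000
DF(1y) = 9117/10000 ≈ 0.911700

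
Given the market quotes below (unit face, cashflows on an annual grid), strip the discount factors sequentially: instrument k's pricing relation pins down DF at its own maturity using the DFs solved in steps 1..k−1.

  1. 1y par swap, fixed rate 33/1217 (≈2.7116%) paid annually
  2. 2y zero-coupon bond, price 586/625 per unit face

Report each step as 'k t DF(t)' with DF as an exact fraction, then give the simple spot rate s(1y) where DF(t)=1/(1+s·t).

1 1 1217/1250
2 2 586/625
s(1y) = (1/(1217/1250) − 1)/(1) = 33/1217 ≈ 2.7116%

step 1 [1y] swap r/1=33/1217: DF=(1 − 33/1217·(0))/(1+33/1217) = 1217/1250 ≈ 0.973600
step 2 [2y] zero: DF = P = 586/625 ≈ 0.937600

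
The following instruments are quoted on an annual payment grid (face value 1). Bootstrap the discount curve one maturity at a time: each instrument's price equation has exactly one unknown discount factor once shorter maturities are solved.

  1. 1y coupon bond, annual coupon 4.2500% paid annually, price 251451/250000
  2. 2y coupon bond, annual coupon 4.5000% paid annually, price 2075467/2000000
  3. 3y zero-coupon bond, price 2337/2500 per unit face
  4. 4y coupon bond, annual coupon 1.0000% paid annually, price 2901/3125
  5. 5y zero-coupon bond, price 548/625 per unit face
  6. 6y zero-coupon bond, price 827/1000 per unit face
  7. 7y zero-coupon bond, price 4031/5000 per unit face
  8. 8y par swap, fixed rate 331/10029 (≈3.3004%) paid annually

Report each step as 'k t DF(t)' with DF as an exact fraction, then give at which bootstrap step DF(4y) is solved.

1 1 603/625
2 2 1903/2000
3 3 2337/2500
4 4 8909/10000
5 5 548/625
6 6 827/1000
7 7 4031/5000
8 8 7683/10000
DF(4y) is solved at step 4

step 1 [1y] bond c/1=17/400: DF=(251451/250000 − 17/400·(0))/(1+17/400) = 603/625 ≈ 0.964800
step 2 [2y] bond c/1=9/200: DF=(2075467/2000000 − 9/200·(0.964800))/(1+9/200) = 1903/2000 ≈ 0.951500
step 3 [3y] zero: DF = P = 2337/2500 ≈ 0.934800
step 4 [4y] bond c/1=1/100: DF=(2901/3125 − 1/100·(0.964800+0.951500+0.934800))/(1+1/100) = 8909/10000 ≈ 0.890900
step 5 [5y] zero: DF = P = 548/625 ≈ 0.876800
step 6 [6y] zero: DF = P = 827/1000 ≈ 0.827000
step 7 [7y] zero: DF = P = 4031/5000 ≈ 0.806200
step 8 [8y] swap r/1=331/10029: DF=(1 − 331/10029·(0.964800+0.951500+0.934800+0.890900+0.876800+0.827000+0.806200))/(1+331/10029) = 7683/10000 ≈ 0.768300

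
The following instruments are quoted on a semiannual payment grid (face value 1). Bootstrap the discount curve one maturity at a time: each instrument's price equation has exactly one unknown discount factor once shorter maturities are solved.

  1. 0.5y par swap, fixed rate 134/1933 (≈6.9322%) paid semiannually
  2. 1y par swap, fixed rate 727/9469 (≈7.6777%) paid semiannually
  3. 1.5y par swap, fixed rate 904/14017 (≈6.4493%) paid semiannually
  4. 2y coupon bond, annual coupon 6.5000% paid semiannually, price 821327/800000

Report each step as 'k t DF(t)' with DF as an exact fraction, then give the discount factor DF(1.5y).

1 1/2 1933/2000
2 1 9273/10000
3 3/2 1137/1250
4 2 9061/10000
DF(1.5y) = 1137/1250 ≈ 0.909600

step 1 [0.5y] swap r/2=67/1933: DF=(1 − 67/1933·(0))/(1+67/1933) = 1933/2000 ≈ 0.966500
step 2 [1y] swap r/2=727/18938: DF=(1 − 727/18938·(0.966500))/(1+727/18938) = 9273/10000 ≈ 0.927300
step 3 [1.5y] swap r/2=452/14017: DF=(1 − 452/14017·(0.966500+0.927300))/(1+452/14017) = 1137/1250 ≈ 0.909600
step 4 [2y] bond c/2=13/400: DF=(821327/800000 − 13/400·(0.966500+0.927300+0.909600))/(1+13/400) = 9061/10000 ≈ 0.906100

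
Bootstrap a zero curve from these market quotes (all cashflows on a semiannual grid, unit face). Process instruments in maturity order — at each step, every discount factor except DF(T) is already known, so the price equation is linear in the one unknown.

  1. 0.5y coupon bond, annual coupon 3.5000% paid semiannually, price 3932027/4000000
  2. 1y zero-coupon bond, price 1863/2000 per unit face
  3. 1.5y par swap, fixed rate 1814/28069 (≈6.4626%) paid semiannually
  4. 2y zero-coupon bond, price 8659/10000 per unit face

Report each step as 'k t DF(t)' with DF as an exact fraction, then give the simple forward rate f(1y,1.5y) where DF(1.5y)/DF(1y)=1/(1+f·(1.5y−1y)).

1 1/2 9661/10000
2 1 1863/2000
3 3/2 9093/10000
4 2 8659/10000
f(1y,1.5y) = ((1863/2000)/(9093/10000) − 1)/(1/2) = 148/3031 ≈ 4.8829%

step 1 [0.5y] bond c/2=7/400: DF=(3932027/4000000 − 7/400·(0))/(1+7/400) = 9661/10000 ≈ 0.966100
step 2 [1y] zero: DF = P = 1863/2000 ≈ 0.931500
step 3 [1.5y] swap r/2=907/28069: DF=(1 − 907/28069·(0.966100+0.931500))/(1+907/28069) = 9093/10000 ≈ 0.909300
step 4 [2y] zero: DF = P = 8659/10000 ≈ 0.865900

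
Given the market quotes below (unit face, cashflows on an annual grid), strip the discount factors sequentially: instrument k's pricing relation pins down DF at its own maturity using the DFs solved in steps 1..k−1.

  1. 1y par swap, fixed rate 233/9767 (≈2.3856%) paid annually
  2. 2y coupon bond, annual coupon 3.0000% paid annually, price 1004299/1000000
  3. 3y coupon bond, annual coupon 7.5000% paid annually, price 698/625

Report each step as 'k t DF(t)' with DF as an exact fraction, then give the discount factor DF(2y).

step 1 [1y] swap r/1=233/9767: DF=(1 − 233/9767·(0))/(1+233/9767) = 9767/10000 ≈ 0.976700
step 2 [2y] bond c/1=3/100: DF=(1004299/1000000 − 3/100·(0.976700))/(1+3/100) = 4733/5000 ≈ 0.946600
step 3 [3y] bond c/1=3/40: DF=(698/625 − 3/40·(0.976700+0.946600))/(1+3/40) = 9047/10000 ≈ 0.904700

1 1 9767/10000
2 2 4733/5000
3 3 9047/10000
DF(2y) = 4733/5000 ≈ 0.946600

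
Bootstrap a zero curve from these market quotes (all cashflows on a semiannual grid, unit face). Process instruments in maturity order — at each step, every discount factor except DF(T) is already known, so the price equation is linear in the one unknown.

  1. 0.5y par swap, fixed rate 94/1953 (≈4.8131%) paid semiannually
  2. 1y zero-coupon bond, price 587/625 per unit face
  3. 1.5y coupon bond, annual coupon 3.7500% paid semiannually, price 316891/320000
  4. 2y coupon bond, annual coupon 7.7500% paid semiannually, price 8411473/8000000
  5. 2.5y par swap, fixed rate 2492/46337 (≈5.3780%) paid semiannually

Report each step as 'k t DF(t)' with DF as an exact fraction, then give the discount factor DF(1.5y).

1 1/2 1953/2000
2 1 587/625
3 3/2 1171/1250
4 2 4529/5000
5 5/2 4377/5000
DF(1.5y) = 1171/1250 ≈ 0.936800

step 1 [0.5y] swap r/2=47/1953: DF=(1 − 47/1953·(0))/(1+47/1953) = 1953/2000 ≈ 0.976500
step 2 [1y] zero: DF = P = 587/625 ≈ 0.939200
step 3 [1.5y] bond c/2=3/160: DF=(316891/320000 − 3/160·(0.976500+0.939200))/(1+3/160) = 1171/1250 ≈ 0.936800
step 4 [2y] bond c/2=31/800: DF=(8411473/8000000 − 31/800·(0.976500+0.939200+0.936800))/(1+31/800) = 4529/5000 ≈ 0.905800
step 5 [2.5y] swap r/2=1246/46337: DF=(1 − 1246/46337·(0.976500+0.939200+0.936800+0.905800))/(1+1246/46337) = 4377/5000 ≈ 0.875400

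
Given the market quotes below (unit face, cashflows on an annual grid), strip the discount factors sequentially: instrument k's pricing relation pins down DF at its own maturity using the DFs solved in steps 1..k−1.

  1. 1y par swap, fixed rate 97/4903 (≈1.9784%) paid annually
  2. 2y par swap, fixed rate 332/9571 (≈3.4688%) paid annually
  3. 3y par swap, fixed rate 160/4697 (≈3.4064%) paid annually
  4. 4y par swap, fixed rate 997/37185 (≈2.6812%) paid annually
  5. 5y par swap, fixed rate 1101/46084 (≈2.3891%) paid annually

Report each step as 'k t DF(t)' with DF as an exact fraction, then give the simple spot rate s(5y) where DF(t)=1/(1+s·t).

1 1 4903/5000
2 2 1167/1250
3 3 113/125
4 4 9003/10000
5 5 8899/10000
s(5y) = (1/(8899/10000) − 1)/(5) = 1101/44495 ≈ 2.4744%

step 1 [1y] swap r/1=97/4903: DF=(1 − 97/4903·(0))/(1+97/4903) = 4903/5000 ≈ 0.980600
step 2 [2y] swap r/1=332/9571: DF=(1 − 332/9571·(0.980600))/(1+332/9571) = 1167/1250 ≈ 0.933600
step 3 [3y] swap r/1=160/4697: DF=(1 − 160/4697·(0.980600+0.933600))/(1+160/4697) = 113/125 ≈ 0.904000
step 4 [4y] swap r/1=997/37185: DF=(1 − 997/37185·(0.980600+0.933600+0.904000))/(1+997/37185) = 9003/10000 ≈ 0.900300
step 5 [5y] swap r/1=1101/46084: DF=(1 − 1101/46084·(0.980600+0.933600+0.904000+0.900300))/(1+1101/46084) = 8899/10000 ≈ 0.889900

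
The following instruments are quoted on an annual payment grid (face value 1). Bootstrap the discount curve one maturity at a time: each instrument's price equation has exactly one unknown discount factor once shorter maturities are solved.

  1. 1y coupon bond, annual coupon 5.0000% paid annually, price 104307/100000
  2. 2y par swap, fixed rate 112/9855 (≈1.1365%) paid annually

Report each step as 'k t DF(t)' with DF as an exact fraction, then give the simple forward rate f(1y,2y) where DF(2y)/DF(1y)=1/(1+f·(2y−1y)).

step 1 [1y] bond c/1=1/20: DF=(104307/100000 − 1/20·(0))/(1+1/20) = 4967/5000 ≈ 0.993400
step 2 [2y] swap r/1=112/9855: DF=(1 − 112/9855·(0.993400))/(1+112/9855) = 611/625 ≈ 0.977600

1 1 4967/5000
2 2 611/625
f(1y,2y) = ((4967/5000)/(611/625) − 1)/(1) = 79/4888 ≈ 1.6162%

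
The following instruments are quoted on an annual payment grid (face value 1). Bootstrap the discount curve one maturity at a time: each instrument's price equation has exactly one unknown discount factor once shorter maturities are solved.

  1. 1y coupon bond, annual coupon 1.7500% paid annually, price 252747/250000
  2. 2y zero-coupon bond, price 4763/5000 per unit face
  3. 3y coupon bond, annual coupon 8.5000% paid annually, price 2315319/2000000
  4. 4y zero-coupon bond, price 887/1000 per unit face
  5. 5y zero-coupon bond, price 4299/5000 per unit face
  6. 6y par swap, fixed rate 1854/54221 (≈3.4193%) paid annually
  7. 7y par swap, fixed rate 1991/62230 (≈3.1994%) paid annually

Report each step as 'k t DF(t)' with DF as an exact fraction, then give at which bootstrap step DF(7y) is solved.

step 1 [1y] bond c/1=7/400: DF=(252747/250000 − 7/400·(0))/(1+7/400) = 621/625 ≈ 0.993600
step 2 [2y] zero: DF = P = 4763/5000 ≈ 0.952600
step 3 [3y] bond c/1=17/200: DF=(2315319/2000000 − 17/200·(0.993600+0.952600))/(1+17/200) = 1829/2000 ≈ 0.914500
step 4 [4y] zero: DF = P = 887/1000 ≈ 0.887000
step 5 [5y] zero: DF = P = 4299/5000 ≈ 0.859800
step 6 [6y] swap r/1=1854/54221: DF=(1 − 1854/54221·(0.993600+0.952600+0.914500+0.887000+0.859800))/(1+1854/54221) = 4073/5000 ≈ 0.814600
step 7 [7y] swap r/1=1991/62230: DF=(1 − 1991/62230·(0.993600+0.952600+0.914500+0.887000+0.859800+0.814600))/(1+1991/62230) = 8009/10000 ≈ 0.800900

1 1 621/625
2 2 4763/5000
3 3 1829/2000
4 4 887/1000
5 5 4299/5000
6 6 4073/5000
7 7 8009/10000
DF(7y) is solved at step 7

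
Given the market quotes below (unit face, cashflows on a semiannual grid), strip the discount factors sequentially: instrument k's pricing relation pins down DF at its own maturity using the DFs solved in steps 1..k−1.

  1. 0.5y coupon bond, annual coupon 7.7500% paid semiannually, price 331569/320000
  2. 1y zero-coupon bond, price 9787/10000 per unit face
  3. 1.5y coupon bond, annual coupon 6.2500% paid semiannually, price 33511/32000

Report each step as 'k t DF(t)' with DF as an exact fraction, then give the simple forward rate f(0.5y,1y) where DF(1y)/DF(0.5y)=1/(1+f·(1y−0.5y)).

1 1/2 399/400
2 1 9787/10000
3 3/2 2389/2500
f(0.5y,1y) = ((399/400)/(9787/10000) − 1)/(1/2) = 376/9787 ≈ 3.8418%

step 1 [0.5y] bond c/2=31/800: DF=(331569/320000 − 31/800·(0))/(1+31/800) = 399/400 ≈ 0.997500
step 2 [1y] zero: DF = P = 9787/10000 ≈ 0.978700
step 3 [1.5y] bond c/2=1/32: DF=(33511/32000 − 1/32·(0.997500+0.978700))/(1+1/32) = 2389/2500 ≈ 0.955600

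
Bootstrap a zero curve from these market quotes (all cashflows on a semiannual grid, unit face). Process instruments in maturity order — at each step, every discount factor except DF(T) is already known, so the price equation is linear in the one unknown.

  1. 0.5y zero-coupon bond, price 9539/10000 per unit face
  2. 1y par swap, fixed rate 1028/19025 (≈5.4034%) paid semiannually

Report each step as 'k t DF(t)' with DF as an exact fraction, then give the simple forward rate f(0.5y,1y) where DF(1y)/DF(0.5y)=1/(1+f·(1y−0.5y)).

step 1 [0.5y] zero: DF = P = 9539/10000 ≈ 0.953900
step 2 [1y] swap r/2=514/19025: DF=(1 − 514/19025·(0.953900))/(1+514/19025) = 4743/5000 ≈ 0.948600

1 1/2 9539/10000
2 1 4743/5000
f(0.5y,1y) = ((9539/10000)/(4743/5000) − 1)/(1/2) = 53/4743 ≈ 1.1174%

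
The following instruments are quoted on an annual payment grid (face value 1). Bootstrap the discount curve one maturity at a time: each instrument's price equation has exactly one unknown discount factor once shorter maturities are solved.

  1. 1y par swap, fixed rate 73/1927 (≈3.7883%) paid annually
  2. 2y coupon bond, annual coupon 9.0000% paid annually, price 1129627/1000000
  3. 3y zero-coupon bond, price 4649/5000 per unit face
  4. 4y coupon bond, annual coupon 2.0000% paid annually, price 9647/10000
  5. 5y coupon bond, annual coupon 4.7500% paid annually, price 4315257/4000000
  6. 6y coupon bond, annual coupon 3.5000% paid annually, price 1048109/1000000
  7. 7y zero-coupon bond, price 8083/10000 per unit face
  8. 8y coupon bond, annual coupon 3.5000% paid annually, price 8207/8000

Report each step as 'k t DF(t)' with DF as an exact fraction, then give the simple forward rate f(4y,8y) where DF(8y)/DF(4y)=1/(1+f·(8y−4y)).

1 1 1927/2000
2 2 598/625
3 3 4649/5000
4 4 8899/10000
5 5 8603/10000
6 6 8571/10000
7 7 8083/10000
8 8 7793/10000
f(4y,8y) = ((8899/10000)/(7793/10000) − 1)/(4) = 553/15586 ≈ 3.5481%

step 1 [1y] swap r/1=73/1927: DF=(1 − 73/1927·(0))/(1+73/1927) = 1927/2000 ≈ 0.963500
step 2 [2y] bond c/1=9/100: DF=(1129627/1000000 − 9/100·(0.963500))/(1+9/100) = 598/625 ≈ 0.956800
step 3 [3y] zero: DF = P = 4649/5000 ≈ 0.929800
step 4 [4y] bond c/1=1/50: DF=(9647/10000 − 1/50·(0.963500+0.956800+0.929800))/(1+1/50) = 8899/10000 ≈ 0.889900
step 5 [5y] bond c/1=19/400: DF=(4315257/4000000 − 19/400·(0.963500+0.956800+0.929800+0.889900))/(1+19/400) = 8603/10000 ≈ 0.860300
step 6 [6y] bond c/1=7/200: DF=(1048109/1000000 − 7/200·(0.963500+0.956800+0.929800+0.889900+0.860300))/(1+7/200) = 8571/10000 ≈ 0.857100
step 7 [7y] zero: DF = P = 8083/10000 ≈ 0.808300
step 8 [8y] bond c/1=7/200: DF=(8207/8000 − 7/200·(0.963500+0.956800+0.929800+0.889900+0.860300+0.857100+0.808300))/(1+7/200) = 7793/10000 ≈ 0.779300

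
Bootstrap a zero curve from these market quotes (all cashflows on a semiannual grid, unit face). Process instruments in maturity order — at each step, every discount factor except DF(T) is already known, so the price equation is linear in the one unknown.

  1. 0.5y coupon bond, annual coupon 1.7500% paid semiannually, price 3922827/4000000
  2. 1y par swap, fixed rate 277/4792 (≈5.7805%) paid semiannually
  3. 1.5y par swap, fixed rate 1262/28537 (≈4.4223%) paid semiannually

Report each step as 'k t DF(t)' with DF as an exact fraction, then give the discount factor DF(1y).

1 1/2 4861/5000
2 1 4723/5000
3 3/2 9369/10000
DF(1y) = 4723/5000 ≈ 0.944600

step 1 [0.5y] bond c/2=7/800: DF=(3922827/4000000 − 7/800·(0))/(1+7/800) = 4861/5000 ≈ 0.972200
step 2 [1y] swap r/2=277/9584: DF=(1 − 277/9584·(0.972200))/(1+277/9584) = 4723/5000 ≈ 0.944600
step 3 [1.5y] swap r/2=631/28537: DF=(1 − 631/28537·(0.972200+0.944600))/(1+631/28537) = 9369/10000 ≈ 0.936900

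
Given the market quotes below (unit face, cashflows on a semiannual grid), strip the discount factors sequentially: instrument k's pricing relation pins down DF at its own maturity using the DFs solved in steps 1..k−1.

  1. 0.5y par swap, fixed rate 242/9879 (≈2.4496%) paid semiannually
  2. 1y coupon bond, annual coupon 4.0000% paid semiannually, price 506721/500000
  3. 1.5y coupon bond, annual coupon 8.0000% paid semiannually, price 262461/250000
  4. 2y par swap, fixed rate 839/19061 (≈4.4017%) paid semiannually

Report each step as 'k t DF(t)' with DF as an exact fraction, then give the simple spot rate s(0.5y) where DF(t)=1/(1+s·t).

1 1/2 9879/10000
2 1 4871/5000
3 3/2 467/500
4 2 9161/10000
s(0.5y) = (1/(9879/10000) − 1)/(1/2) = 242/9879 ≈ 2.4496%

step 1 [0.5y] swap r/2=121/9879: DF=(1 − 121/9879·(0))/(1+121/9879) = 9879/10000 ≈ 0.987900
step 2 [1y] bond c/2=1/50: DF=(506721/500000 − 1/50·(0.987900))/(1+1/50) = 4871/5000 ≈ 0.974200
step 3 [1.5y] bond c/2=1/25: DF=(262461/250000 − 1/25·(0.987900+0.974200))/(1+1/25) = 467/500 ≈ 0.934000
step 4 [2y] swap r/2=839/38122: DF=(1 − 839/38122·(0.987900+0.974200+0.934000))/(1+839/38122) = 9161/10000 ≈ 0.916100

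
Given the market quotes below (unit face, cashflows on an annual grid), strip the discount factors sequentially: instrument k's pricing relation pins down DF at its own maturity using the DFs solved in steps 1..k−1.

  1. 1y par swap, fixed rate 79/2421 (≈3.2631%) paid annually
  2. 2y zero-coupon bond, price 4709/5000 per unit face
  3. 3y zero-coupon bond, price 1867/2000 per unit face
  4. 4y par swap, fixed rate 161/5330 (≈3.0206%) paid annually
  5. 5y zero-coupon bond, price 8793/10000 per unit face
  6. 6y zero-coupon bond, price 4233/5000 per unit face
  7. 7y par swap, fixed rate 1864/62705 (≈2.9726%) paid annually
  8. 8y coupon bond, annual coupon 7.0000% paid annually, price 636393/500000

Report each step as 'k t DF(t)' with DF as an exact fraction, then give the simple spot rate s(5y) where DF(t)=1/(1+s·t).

1 1 2421/2500
2 2 4709/5000
3 3 1867/2000
4 4 8873/10000
5 5 8793/10000
6 6 4233/5000
7 7 1017/1250
8 8 7793/10000
s(5y) = (1/(8793/10000) − 1)/(5) = 1207/43965 ≈ 2.7454%

step 1 [1y] swap r/1=79/2421: DF=(1 − 79/2421·(0))/(1+79/2421) = 2421/2500 ≈ 0.968400
step 2 [2y] zero: DF = P = 4709/5000 ≈ 0.941800
step 3 [3y] zero: DF = P = 1867/2000 ≈ 0.933500
step 4 [4y] swap r/1=161/5330: DF=(1 − 161/5330·(0.968400+0.941800+0.933500))/(1+161/5330) = 8873/10000 ≈ 0.887300
step 5 [5y] zero: DF = P = 8793/10000 ≈ 0.879300
step 6 [6y] zero: DF = P = 4233/5000 ≈ 0.846600
step 7 [7y] swap r/1=1864/62705: DF=(1 − 1864/62705·(0.968400+0.941800+0.933500+0.887300+0.879300+0.846600))/(1+1864/62705) = 1017/1250 ≈ 0.813600
step 8 [8y] bond c/1=7/100: DF=(636393/500000 − 7/100·(0.968400+0.941800+0.933500+0.887300+0.879300+0.846600+0.813600))/(1+7/100) = 7793/10000 ≈ 0.779300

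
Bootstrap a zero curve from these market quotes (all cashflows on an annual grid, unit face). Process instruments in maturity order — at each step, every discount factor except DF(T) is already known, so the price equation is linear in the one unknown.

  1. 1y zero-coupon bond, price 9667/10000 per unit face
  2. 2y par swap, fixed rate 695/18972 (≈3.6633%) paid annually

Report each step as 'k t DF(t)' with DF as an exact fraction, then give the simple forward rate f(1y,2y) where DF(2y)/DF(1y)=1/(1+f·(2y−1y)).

1 1 9667/10000
2 2 1861/2000
f(1y,2y) = ((9667/10000)/(1861/2000) − 1)/(1) = 362/9305 ≈ 3.8904%

step 1 [1y] zero: DF = P = 9667/10000 ≈ 0.966700
step 2 [2y] swap r/1=695/18972: DF=(1 − 695/18972·(0.966700))/(1+695/18972) = 1861/2000 ≈ 0.930500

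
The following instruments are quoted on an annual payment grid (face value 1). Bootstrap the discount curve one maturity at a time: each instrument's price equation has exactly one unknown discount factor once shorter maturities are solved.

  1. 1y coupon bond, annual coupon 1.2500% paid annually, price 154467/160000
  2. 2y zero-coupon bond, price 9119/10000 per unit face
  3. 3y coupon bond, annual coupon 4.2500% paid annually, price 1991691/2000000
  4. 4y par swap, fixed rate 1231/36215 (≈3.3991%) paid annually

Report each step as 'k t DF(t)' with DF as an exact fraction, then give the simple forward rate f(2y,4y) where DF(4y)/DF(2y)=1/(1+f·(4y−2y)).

1 1 1907/2000
2 2 9119/10000
3 3 1099/1250
4 4 8769/10000
f(2y,4y) = ((9119/10000)/(8769/10000) − 1)/(2) = 175/8769 ≈ 1.9957%

step 1 [1y] bond c/1=1/80: DF=(154467/160000 − 1/80·(0))/(1+1/80) = 1907/2000 ≈ 0.953500
step 2 [2y] zero: DF = P = 9119/10000 ≈ 0.911900
step 3 [3y] bond c/1=17/400: DF=(1991691/2000000 − 17/400·(0.953500+0.911900))/(1+17/400) = 1099/1250 ≈ 0.879200
step 4 [4y] swap r/1=1231/36215: DF=(1 − 1231/36215·(0.953500+0.911900+0.879200))/(1+1231/36215) = 8769/10000 ≈ 0.876900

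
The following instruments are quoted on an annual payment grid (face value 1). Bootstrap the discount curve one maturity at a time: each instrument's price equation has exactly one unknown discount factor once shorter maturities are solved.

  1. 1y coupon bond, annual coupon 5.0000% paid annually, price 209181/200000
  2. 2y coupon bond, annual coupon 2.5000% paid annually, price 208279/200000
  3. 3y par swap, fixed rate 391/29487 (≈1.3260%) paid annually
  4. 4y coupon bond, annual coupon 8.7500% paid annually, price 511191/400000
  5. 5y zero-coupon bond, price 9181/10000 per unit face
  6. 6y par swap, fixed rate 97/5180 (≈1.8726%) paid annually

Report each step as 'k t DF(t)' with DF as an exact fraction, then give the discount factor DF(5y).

step 1 [1y] bond c/1=1/20: DF=(209181/200000 − 1/20·(0))/(1+1/20) = 9961/10000 ≈ 0.996100
step 2 [2y] bond c/1=1/40: DF=(208279/200000 − 1/40·(0.996100))/(1+1/40) = 9917/10000 ≈ 0.991700
step 3 [3y] swap r/1=391/29487: DF=(1 − 391/29487·(0.996100+0.991700))/(1+391/29487) = 9609/10000 ≈ 0.960900
step 4 [4y] bond c/1=7/80: DF=(511191/400000 − 7/80·(0.996100+0.991700+0.960900))/(1+7/80) = 9379/10000 ≈ 0.937900
step 5 [5y] zero: DF = P = 9181/10000 ≈ 0.918100
step 6 [6y] swap r/1=97/5180: DF=(1 − 97/5180·(0.996100+0.991700+0.960900+0.937900+0.918100))/(1+97/5180) = 8933/10000 ≈ 0.893300

1 1 9961/10000
2 2 9917/10000
3 3 9609/10000
4 4 9379/10000
5 5 9181/10000
6 6 8933/10000
DF(5y) = 9181/10000 ≈ 0.918100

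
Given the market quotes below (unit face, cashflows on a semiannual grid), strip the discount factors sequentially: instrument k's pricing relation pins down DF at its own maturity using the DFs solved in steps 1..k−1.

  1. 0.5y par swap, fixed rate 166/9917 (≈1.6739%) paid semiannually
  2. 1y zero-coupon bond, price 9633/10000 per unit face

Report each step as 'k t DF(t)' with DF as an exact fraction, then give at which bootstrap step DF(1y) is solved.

step 1 [0.5y] swap r/2=83/9917: DF=(1 − 83/9917·(0))/(1+83/9917) = 9917/10000 ≈ 0.991700
step 2 [1y] zero: DF = P = 9633/10000 ≈ 0.963300

1 1/2 9917/10000
2 1 9633/10000
DF(1y) is solved at step 2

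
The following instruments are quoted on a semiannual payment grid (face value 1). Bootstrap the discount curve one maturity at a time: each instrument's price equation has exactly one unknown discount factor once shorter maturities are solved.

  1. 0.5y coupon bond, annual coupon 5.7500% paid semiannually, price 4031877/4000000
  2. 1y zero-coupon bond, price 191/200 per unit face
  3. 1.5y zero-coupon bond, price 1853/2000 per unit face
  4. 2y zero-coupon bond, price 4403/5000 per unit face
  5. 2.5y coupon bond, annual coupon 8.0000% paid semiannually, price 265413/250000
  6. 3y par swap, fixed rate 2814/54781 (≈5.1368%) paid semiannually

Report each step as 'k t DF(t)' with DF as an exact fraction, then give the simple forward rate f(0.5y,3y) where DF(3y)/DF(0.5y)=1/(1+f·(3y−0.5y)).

step 1 [0.5y] bond c/2=23/800: DF=(4031877/4000000 − 23/800·(0))/(1+23/800) = 4899/5000 ≈ 0.979800
step 2 [1y] zero: DF = P = 191/200 ≈ 0.955000
step 3 [1.5y] zero: DF = P = 1853/2000 ≈ 0.926500
step 4 [2y] zero: DF = P = 4403/5000 ≈ 0.880600
step 5 [2.5y] bond c/2=1/25: DF=(265413/250000 − 1/25·(0.979800+0.955000+0.926500+0.880600))/(1+1/25) = 8769/10000 ≈ 0.876900
step 6 [3y] swap r/2=1407/54781: DF=(1 − 1407/54781·(0.979800+0.955000+0.926500+0.880600+0.876900))/(1+1407/54781) = 8593/10000 ≈ 0.859300

1 1/2 4899/5000
2 1 191/200
3 3/2 1853/2000
4 2 4403/5000
5 5/2 8769/10000
6 3 8593/10000
f(0.5y,3y) = ((4899/5000)/(8593/10000) − 1)/(5/2) = 482/8593 ≈ 5.6092%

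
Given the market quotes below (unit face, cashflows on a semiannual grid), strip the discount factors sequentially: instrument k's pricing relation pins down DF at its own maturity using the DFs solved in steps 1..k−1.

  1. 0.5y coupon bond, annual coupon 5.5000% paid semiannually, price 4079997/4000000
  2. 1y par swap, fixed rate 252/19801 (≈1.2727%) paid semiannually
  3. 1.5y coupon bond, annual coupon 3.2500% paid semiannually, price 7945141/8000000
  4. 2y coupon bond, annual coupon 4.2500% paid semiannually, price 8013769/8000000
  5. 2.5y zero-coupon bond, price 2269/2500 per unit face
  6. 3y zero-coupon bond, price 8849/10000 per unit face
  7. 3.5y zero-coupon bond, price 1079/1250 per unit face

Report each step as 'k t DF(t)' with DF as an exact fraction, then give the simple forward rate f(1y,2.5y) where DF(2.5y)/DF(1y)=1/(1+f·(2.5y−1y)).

1 1/2 9927/10000
2 1 4937/5000
3 3/2 591/625
4 2 23/25
5 5/2 2269/2500
6 3 8849/10000
7 7/2 1079/1250
f(1y,2.5y) = ((4937/5000)/(2269/2500) − 1)/(3/2) = 133/2269 ≈ 5.8616%

step 1 [0.5y] bond c/2=11/400: DF=(4079997/4000000 − 11/400·(0))/(1+11/400) = 9927/10000 ≈ 0.992700
step 2 [1y] swap r/2=126/19801: DF=(1 − 126/19801·(0.992700))/(1+126/19801) = 4937/5000 ≈ 0.987400
step 3 [1.5y] bond c/2=13/800: DF=(7945141/8000000 − 13/800·(0.992700+0.987400))/(1+13/800) = 591/625 ≈ 0.945600
step 4 [2y] bond c/2=17/800: DF=(8013769/8000000 − 17/800·(0.992700+0.987400+0.945600))/(1+17/800) = 23/25 ≈ 0.920000
step 5 [2.5y] zero: DF = P = 2269/2500 ≈ 0.907600
step 6 [3y] zero: DF = P = 8849/10000 ≈ 0.884900
step 7 [3.5y] zero: DF = P = 1079/1250 ≈ 0.863200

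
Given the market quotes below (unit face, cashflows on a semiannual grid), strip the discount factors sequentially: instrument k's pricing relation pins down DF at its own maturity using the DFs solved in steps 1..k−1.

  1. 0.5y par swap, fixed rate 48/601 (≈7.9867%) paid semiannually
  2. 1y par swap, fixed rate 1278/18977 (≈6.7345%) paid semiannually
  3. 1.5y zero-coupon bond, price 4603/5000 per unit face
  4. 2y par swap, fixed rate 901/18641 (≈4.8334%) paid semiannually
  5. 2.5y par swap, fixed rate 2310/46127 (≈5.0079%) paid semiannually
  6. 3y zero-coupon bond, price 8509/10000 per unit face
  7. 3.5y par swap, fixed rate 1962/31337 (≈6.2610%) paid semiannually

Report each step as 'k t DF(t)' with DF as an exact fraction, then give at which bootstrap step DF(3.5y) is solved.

1 1/2 601/625
2 1 9361/10000
3 3/2 4603/5000
4 2 9099/10000
5 5/2 1769/2000
6 3 8509/10000
7 7/2 4019/5000
DF(3.5y) is solved at step 7

step 1 [0.5y] swap r/2=24/601: DF=(1 − 24/601·(0))/(1+24/601) = 601/625 ≈ 0.961600
step 2 [1y] swap r/2=639/18977: DF=(1 − 639/18977·(0.961600))/(1+639/18977) = 9361/10000 ≈ 0.936100
step 3 [1.5y] zero: DF = P = 4603/5000 ≈ 0.920600
step 4 [2y] swap r/2=901/37282: DF=(1 − 901/37282·(0.961600+0.936100+0.920600))/(1+901/37282) = 9099/10000 ≈ 0.909900
step 5 [2.5y] swap r/2=1155/46127: DF=(1 − 1155/46127·(0.961600+0.936100+0.920600+0.909900))/(1+1155/46127) = 1769/2000 ≈ 0.884500
step 6 [3y] zero: DF = P = 8509/10000 ≈ 0.850900
step 7 [3.5y] swap r/2=981/31337: DF=(1 − 981/31337·(0.961600+0.936100+0.920600+0.909900+0.884500+0.850900))/(1+981/31337) = 4019/5000 ≈ 0.803800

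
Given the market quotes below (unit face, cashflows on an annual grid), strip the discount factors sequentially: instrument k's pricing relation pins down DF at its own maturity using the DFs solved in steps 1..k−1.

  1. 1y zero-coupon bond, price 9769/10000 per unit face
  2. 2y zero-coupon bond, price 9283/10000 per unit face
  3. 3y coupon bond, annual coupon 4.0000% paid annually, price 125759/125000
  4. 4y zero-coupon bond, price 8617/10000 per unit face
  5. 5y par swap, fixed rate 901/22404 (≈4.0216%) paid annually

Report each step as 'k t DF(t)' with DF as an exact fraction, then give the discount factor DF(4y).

step 1 [1y] zero: DF = P = 9769/10000 ≈ 0.976900
step 2 [2y] zero: DF = P = 9283/10000 ≈ 0.928300
step 3 [3y] bond c/1=1/25: DF=(125759/125000 − 1/25·(0.976900+0.928300))/(1+1/25) = 8941/10000 ≈ 0.894100
step 4 [4y] zero: DF = P = 8617/10000 ≈ 0.861700
step 5 [5y] swap r/1=901/22404: DF=(1 − 901/22404·(0.976900+0.928300+0.894100+0.861700))/(1+901/22404) = 4099/5000 ≈ 0.819800

1 1 9769/10000
2 2 9283/10000
3 3 8941/10000
4 4 8617/10000
5 5 4099/5000
DF(4y) = 8617/10000 ≈ 0.861700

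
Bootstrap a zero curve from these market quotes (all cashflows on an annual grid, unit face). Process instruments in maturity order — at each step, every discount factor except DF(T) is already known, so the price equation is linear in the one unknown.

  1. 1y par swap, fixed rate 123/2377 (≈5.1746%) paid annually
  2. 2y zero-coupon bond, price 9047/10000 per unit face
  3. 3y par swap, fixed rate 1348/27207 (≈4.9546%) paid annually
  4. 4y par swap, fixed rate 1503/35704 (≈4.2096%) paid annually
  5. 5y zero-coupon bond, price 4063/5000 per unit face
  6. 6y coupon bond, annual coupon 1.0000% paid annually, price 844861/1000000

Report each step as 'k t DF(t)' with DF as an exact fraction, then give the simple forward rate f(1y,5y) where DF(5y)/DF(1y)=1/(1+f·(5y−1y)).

step 1 [1y] swap r/1=123/2377: DF=(1 − 123/2377·(0))/(1+123/2377) = 2377/2500 ≈ 0.950800
step 2 [2y] zero: DF = P = 9047/10000 ≈ 0.904700
step 3 [3y] swap r/1=1348/27207: DF=(1 − 1348/27207·(0.950800+0.904700))/(1+1348/27207) = 2163/2500 ≈ 0.865200
step 4 [4y] swap r/1=1503/35704: DF=(1 − 1503/35704·(0.950800+0.904700+0.865200))/(1+1503/35704) = 8497/10000 ≈ 0.849700
step 5 [5y] zero: DF = P = 4063/5000 ≈ 0.812600
step 6 [6y] bond c/1=1/100: DF=(844861/1000000 − 1/100·(0.950800+0.904700+0.865200+0.849700+0.812600))/(1+1/100) = 7931/10000 ≈ 0.793100

1 1 2377/2500
2 2 9047/10000
3 3 2163/2500
4 4 8497/10000
5 5 4063/5000
6 6 7931/10000
f(1y,5y) = ((2377/2500)/(4063/5000) − 1)/(4) = 691/16252 ≈ 4.2518%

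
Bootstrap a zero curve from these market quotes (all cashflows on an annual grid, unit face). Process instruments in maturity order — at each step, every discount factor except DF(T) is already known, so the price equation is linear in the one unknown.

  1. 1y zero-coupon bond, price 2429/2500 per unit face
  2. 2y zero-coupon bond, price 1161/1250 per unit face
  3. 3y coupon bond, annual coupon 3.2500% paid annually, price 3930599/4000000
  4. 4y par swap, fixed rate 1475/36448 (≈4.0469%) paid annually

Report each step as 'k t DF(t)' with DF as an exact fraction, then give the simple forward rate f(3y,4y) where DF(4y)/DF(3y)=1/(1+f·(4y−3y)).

1 1 2429/2500
2 2 1161/1250
3 3 8919/10000
4 4 341/400
f(3y,4y) = ((8919/10000)/(341/400) − 1)/(1) = 394/8525 ≈ 4.6217%

step 1 [1y] zero: DF = P = 2429/2500 ≈ 0.971600
step 2 [2y] zero: DF = P = 1161/1250 ≈ 0.928800
step 3 [3y] bond c/1=13/400: DF=(3930599/4000000 − 13/400·(0.971600+0.928800))/(1+13/400) = 8919/10000 ≈ 0.891900
step 4 [4y] swap r/1=1475/36448: DF=(1 − 1475/36448·(0.971600+0.928800+0.891900))/(1+1475/36448) = 341/400 ≈ 0.852500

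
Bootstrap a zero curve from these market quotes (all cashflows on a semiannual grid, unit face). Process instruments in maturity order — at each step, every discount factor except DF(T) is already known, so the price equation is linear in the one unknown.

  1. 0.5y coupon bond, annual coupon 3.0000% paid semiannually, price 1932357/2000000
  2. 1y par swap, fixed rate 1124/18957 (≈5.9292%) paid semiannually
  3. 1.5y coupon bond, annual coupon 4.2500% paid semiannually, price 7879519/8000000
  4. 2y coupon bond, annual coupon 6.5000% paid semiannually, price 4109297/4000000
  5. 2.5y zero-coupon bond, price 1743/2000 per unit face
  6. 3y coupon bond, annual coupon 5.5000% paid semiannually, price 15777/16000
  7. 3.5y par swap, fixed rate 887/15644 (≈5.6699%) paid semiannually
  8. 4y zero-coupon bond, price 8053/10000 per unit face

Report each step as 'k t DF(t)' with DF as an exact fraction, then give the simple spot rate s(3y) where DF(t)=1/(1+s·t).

step 1 [0.5y] bond c/2=3/200: DF=(1932357/2000000 − 3/200·(0))/(1+3/200) = 9519/10000 ≈ 0.951900
step 2 [1y] swap r/2=562/18957: DF=(1 − 562/18957·(0.951900))/(1+562/18957) = 4719/5000 ≈ 0.943800
step 3 [1.5y] bond c/2=17/800: DF=(7879519/8000000 − 17/800·(0.951900+0.943800))/(1+17/800) = 37/40 ≈ 0.925000
step 4 [2y] bond c/2=13/400: DF=(4109297/4000000 − 13/400·(0.951900+0.943800+0.925000))/(1+13/400) = 4531/5000 ≈ 0.906200
step 5 [2.5y] zero: DF = P = 1743/2000 ≈ 0.871500
step 6 [3y] bond c/2=11/400: DF=(15777/16000 − 11/400·(0.951900+0.943800+0.925000+0.906200+0.871500))/(1+11/400) = 4183/5000 ≈ 0.836600
step 7 [3.5y] swap r/2=887/31288: DF=(1 − 887/31288·(0.951900+0.943800+0.925000+0.906200+0.871500+0.836600))/(1+887/31288) = 4113/5000 ≈ 0.822600
step 8 [4y] zero: DF = P = 8053/10000 ≈ 0.805300

1 1/2 9519/10000
2 1 4719/5000
3 3/2 37/40
4 2 4531/5000
5 5/2 1743/2000
6 3 4183/5000
7 7/2 4113/5000
8 4 8053/10000
s(3y) = (1/(4183/5000) − 1)/(3) = 817/12549 ≈ 6.5105%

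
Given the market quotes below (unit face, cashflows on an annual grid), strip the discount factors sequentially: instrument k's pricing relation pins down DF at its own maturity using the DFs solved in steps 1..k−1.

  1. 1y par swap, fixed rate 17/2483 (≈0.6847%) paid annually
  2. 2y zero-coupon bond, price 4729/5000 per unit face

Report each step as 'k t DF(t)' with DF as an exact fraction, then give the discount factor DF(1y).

step 1 [1y] swap r/1=17/2483: DF=(1 − 17/2483·(0))/(1+17/2483) = 2483/2500 ≈ 0.993200
step 2 [2y] zero: DF = P = 4729/5000 ≈ 0.945800

1 1 2483/2500
2 2 4729/5000
DF(1y) = 2483/2500 ≈ 0.993200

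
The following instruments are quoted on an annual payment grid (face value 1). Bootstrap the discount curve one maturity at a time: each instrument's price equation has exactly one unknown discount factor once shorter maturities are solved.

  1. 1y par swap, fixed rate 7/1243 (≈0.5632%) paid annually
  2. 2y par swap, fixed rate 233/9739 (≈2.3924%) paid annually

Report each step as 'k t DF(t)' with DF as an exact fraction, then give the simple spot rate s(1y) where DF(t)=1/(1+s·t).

step 1 [1y] swap r/1=7/1243: DF=(1 − 7/1243·(0))/(1+7/1243) = 1243/1250 ≈ 0.994400
step 2 [2y] swap r/1=233/9739: DF=(1 − 233/9739·(0.994400))/(1+233/9739) = 4767/5000 ≈ 0.953400

1 1 1243/1250
2 2 4767/5000
s(1y) = (1/(1243/1250) − 1)/(1) = 7/1243 ≈ 0.5632%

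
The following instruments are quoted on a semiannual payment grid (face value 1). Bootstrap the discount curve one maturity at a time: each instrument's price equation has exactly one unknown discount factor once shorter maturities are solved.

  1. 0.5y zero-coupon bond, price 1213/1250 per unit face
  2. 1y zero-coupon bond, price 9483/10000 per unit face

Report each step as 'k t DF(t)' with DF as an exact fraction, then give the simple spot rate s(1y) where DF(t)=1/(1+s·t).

1 1/2 1213/1250
2 1 9483/10000
s(1y) = (1/(9483/10000) − 1)/(1) = 517/9483 ≈ 5.4519%

step 1 [0.5y] zero: DF = P = 1213/1250 ≈ 0.970400
step 2 [1y] zero: DF = P = 9483/10000 ≈ 0.948300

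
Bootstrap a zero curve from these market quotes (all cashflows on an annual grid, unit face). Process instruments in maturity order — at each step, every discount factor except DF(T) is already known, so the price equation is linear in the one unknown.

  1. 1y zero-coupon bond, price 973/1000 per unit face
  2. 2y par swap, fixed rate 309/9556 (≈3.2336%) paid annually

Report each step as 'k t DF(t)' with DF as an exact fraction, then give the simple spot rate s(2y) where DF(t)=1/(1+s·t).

1 1 973/1000
2 2 4691/5000
s(2y) = (1/(4691/5000) − 1)/(2) = 309/9382 ≈ 3.2935%

step 1 [1y] zero: DF = P = 973/1000 ≈ 0.973000
step 2 [2y] swap r/1=309/9556: DF=(1 − 309/9556·(0.973000))/(1+309/9556) = 4691/5000 ≈ 0.938200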